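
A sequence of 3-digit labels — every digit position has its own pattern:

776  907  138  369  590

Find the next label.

First digit: +2 each step, mod 10; 7, 9, 1, 3, 5 → 7.
Second digit: +3 each step, mod 10, so 7, 0, 3, 6, 9 → 2.
For the third digit, +1 each step, mod 10: 6, 7, 8, 9, 0 → 1.
Combining the parts gives 721.

721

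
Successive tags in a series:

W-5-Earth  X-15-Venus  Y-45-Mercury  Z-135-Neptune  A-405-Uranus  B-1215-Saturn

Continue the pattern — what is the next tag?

Letter — letters move forward 1 place in the alphabet, wrapping Z→A: W, X, Y, Z, A, B → C.
Second component: ×3 each step, so 5, 15, 45, 135, 405, 1215 → 3645.
Planet: runs backward through the planets Mercury→Neptune; Earth, Venus, Mercury, Neptune, Uranus, Saturn → Jupiter.
Combining the parts gives C-3645-Jupiter.

C-3645-Jupiter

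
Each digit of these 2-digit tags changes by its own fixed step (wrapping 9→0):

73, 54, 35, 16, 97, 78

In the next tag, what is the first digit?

5

For the first digit, −2 each step, mod 10: 7, 5, 3, 1, 9, 7 → 5.
Second digit: +1 each step, mod 10, so 3, 4, 5, 6, 7, 8 → 9.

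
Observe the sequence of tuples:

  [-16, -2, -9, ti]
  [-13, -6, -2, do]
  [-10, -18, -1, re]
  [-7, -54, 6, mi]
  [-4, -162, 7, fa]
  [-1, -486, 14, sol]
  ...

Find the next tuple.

[2, -1458, 15, la]

For the first entry, +3 each step: -16, -13, -10, -7, -4, -1 → 2.
Second entry: ×3 each step, so -2, -6, -18, -54, -162, -486 → -1458.
Third entry: alternating steps +7, +1, +7, +1, …; -9, -2, -1, 6, 7, 14 → 15.
For the note, runs through the solfège scale do→ti: ti, do, re, mi, fa, sol → la.
So the next tuple is [2, -1458, 15, la].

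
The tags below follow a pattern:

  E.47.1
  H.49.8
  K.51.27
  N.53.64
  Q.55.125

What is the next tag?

Letter: letters move forward 3 places in the alphabet; E, H, K, N, Q → T.
Second component: +2 each step; 47, 49, 51, 53, 55 → 57.
Third component: perfect cubes: 1³, 2³, 3³, …, so 1, 8, 27, 64, 125 → 216.
So the next tag is T.57.216.

T.57.216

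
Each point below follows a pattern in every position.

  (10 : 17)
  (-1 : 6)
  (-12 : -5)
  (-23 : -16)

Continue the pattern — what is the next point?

(-34 : -27)

First slot: −11 each step; 10, -1, -12, -23 → -34.
For the second slot, always 7 more than the first slot: 17, 6, -5, -16 → -27.
Combining the parts gives (-34 : -27).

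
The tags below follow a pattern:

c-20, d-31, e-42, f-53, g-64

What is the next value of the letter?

Letter: c, d, e, f, g → h (letters move forward 1 place in the alphabet).

h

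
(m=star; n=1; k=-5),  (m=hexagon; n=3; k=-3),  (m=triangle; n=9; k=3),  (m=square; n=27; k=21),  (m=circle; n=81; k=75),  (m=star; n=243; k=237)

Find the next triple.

(m=hexagon; n=729; k=723)

For the m, repeats star → hexagon → triangle → square → circle: star, hexagon, triangle, square, circle, star → hexagon.
N: ×3 each step; 1, 3, 9, 27, 81, 243 → 729.
K goes -5, -3, 3, 21, 75, 237 → 723 (always 6 less than the n).
So the next triple is (m=hexagon; n=729; k=723).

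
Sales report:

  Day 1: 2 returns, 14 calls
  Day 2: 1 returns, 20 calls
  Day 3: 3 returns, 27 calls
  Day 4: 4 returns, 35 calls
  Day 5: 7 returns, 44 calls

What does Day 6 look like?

Returns: each term is the sum of the two before it, so 2, 1, 3, 4, 7 → 11.
Calls: differences are 6, 7, 8, … (increasing by 1 each time); 14, 20, 27, 35, 44 → 54.
Putting it together: 11 returns, 54 calls.

11 returns, 54 calls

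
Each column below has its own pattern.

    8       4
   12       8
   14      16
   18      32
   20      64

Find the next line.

First component: alternating steps +4, +2, +4, +2, …; 8, 12, 14, 18, 20 → 24.
For the second component, ×2 each step: 4, 8, 16, 32, 64 → 128.
Combining the parts gives 24  128.

24  128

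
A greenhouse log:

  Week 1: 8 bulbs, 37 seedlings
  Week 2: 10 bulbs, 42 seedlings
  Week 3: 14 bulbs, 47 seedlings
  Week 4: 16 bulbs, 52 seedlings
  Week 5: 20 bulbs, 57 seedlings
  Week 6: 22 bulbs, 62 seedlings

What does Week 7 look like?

26 bulbs, 67 seedlings

Bulbs — alternating steps +2, +4, +2, +4, …: 8, 10, 14, 16, 20, 22 → 26.
Seedlings goes 37, 42, 47, 52, 57, 62 → 67 (+5 each step).
Combining the parts gives 26 bulbs, 67 seedlings.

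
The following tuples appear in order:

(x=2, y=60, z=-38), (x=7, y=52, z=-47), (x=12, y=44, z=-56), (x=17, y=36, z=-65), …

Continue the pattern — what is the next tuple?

For the x, +5 each step: 2, 7, 12, 17 → 22.
Y: 60, 52, 44, 36 → 28 (−8 each step).
Z: −9 each step; -38, -47, -56, -65 → -74.
Putting it together: (x=22, y=28, z=-74).

(x=22, y=28, z=-74)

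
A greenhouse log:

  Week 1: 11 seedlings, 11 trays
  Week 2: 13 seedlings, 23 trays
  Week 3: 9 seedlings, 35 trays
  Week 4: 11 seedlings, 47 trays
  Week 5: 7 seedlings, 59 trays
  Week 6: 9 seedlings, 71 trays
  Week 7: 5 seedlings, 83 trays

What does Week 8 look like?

7 seedlings, 95 trays

Seedlings: alternating steps +2, −4, +2, −4, …; 11, 13, 9, 11, 7, 9, 5 → 7.
Trays: +12 each step; 11, 23, 35, 47, 59, 71, 83 → 95.
Combining the parts gives 7 seedlings, 95 trays.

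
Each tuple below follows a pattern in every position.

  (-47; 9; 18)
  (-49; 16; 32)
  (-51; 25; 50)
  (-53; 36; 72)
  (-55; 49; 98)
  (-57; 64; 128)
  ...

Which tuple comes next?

(-59; 81; 162)

For the first coordinate, −2 each step: -47, -49, -51, -53, -55, -57 → -59.
Second coordinate: 9, 16, 25, 36, 49, 64 → 81 (perfect squares: 3², 4², 5², …).
For the third coordinate, always 2 × the second coordinate: 18, 32, 50, 72, 98, 128 → 162.
So the next tuple is (-59; 81; 162).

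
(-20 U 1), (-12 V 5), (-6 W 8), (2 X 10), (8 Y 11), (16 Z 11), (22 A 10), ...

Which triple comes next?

First entry: alternating steps +8, +6, +8, +6, …; -20, -12, -6, 2, 8, 16, 22 → 30.
Letter goes U, V, W, X, Y, Z, A → B (letters move forward 1 place in the alphabet, wrapping Z→A).
Third entry: 1, 5, 8, 10, 11, 11, 10 → 8 (differences are 4, 3, 2, … (decreasing by 1 each time)).
Putting it together: (30 B 8).

(30 B 8)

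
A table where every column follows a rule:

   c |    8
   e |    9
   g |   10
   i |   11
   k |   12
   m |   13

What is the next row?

o  14

Letter — letters move forward 2 places in the alphabet: c, e, g, i, k, m → o.
Second component: 8, 9, 10, 11, 12, 13 → 14 (+1 each step).
Putting it together: o  14.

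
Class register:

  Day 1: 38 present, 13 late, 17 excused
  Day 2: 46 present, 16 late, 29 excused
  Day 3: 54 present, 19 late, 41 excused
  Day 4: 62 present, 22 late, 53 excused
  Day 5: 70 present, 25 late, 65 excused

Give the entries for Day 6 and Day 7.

78 present, 28 late, 77 excused; 86 present, 31 late, 89 excused

Present: 38, 46, 54, 62, 70 → 78 → 86 (+8 each step).
Late — +3 each step: 13, 16, 19, 22, 25 → 28 → 31.
Excused: 17, 29, 41, 53, 65 → 77 → 89 (+12 each step).
Putting the parts together: 78 present, 28 late, 77 excused and then 86 present, 31 late, 89 excused.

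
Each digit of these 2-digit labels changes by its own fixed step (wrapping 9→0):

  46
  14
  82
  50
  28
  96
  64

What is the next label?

First digit: 4, 1, 8, 5, 2, 9, 6 → 3 (−3 each step, mod 10).
Second digit — −2 each step, mod 10: 6, 4, 2, 0, 8, 6, 4 → 2.
Putting it together: 32.

32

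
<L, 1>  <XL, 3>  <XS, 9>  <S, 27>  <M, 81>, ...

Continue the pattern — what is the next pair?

Size goes L, XL, XS, S, M → L (runs through clothing sizes XS→XL).
Second slot goes 1, 3, 9, 27, 81 → 243 (×3 each step).
So the next pair is <L, 243>.

<L, 243>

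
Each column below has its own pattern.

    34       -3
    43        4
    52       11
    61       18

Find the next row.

First component: +9 each step; 34, 43, 52, 61 → 70.
Second component: +7 each step; -3, 4, 11, 18 → 25.
Combining the parts gives 70  25.

70  25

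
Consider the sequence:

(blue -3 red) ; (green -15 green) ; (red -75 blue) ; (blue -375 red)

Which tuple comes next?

(green -1875 green)

First colour: repeats blue → green → red; blue, green, red, blue → green.
Second entry: ×5 each step, so -3, -15, -75, -375 → -1875.
Second colour: red, green, blue, red → green (repeats red → green → blue).
Combining the parts gives (green -1875 green).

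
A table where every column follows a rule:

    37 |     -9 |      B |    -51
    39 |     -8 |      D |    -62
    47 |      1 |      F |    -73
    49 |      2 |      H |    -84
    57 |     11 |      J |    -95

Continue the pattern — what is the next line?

First component: alternating steps +2, +8, +2, +8, …; 37, 39, 47, 49, 57 → 59.
Second component: alternating steps +1, +9, +1, +9, …; -9, -8, 1, 2, 11 → 12.
Letter: letters move forward 2 places in the alphabet, so B, D, F, H, J → L.
Fourth component: −11 each step; -51, -62, -73, -84, -95 → -106.
Combining the parts gives 59  12  L  -106.

59  12  L  -106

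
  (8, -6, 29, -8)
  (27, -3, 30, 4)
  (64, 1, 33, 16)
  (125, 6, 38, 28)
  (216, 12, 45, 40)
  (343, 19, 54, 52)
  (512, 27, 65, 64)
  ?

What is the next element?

(729, 36, 78, 76)

For the first component, perfect cubes: 2³, 3³, 4³, …: 8, 27, 64, 125, 216, 343, 512 → 729.
Second component: -6, -3, 1, 6, 12, 19, 27 → 36 (differences are 3, 4, 5, … (increasing by 1 each time)).
Third component: differences are 1, 3, 5, … (increasing by 2 each time); 29, 30, 33, 38, 45, 54, 65 → 78.
Fourth component: +12 each step, so -8, 4, 16, 28, 40, 52, 64 → 76.
Putting it together: (729, 36, 78, 76).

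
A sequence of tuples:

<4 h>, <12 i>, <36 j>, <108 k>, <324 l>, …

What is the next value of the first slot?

First slot: ×3 each step; 4, 12, 36, 108, 324 → 972.
Letter — letters move forward 1 place in the alphabet: h, i, j, k, l → m.

972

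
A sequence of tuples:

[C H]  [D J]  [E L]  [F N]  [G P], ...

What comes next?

First letter goes C, D, E, F, G → H (letters move forward 1 place in the alphabet).
Second letter — letters move forward 2 places in the alphabet: H, J, L, N, P → R.
Combining the parts gives [H R].

[H R]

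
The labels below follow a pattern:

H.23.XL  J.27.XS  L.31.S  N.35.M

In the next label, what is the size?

For the size, runs through clothing sizes XS→XL: XL, XS, S, M → L.

L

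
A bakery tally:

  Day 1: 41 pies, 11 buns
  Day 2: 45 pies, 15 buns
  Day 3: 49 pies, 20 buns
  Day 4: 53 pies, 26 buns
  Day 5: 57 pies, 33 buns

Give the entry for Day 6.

61 pies, 41 buns

Pies: +4 each step, so 41, 45, 49, 53, 57 → 61.
Buns goes 11, 15, 20, 26, 33 → 41 (differences are 4, 5, 6, … (increasing by 1 each time)).
Putting it together: 61 pies, 41 buns.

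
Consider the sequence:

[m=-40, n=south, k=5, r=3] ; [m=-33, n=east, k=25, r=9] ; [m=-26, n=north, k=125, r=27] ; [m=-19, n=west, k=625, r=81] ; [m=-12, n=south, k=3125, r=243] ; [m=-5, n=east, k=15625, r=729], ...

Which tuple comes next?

M: +7 each step; -40, -33, -26, -19, -12, -5 → 2.
N: repeats south → east → north → west; south, east, north, west, south, east → north.
K: ×5 each step; 5, 25, 125, 625, 3125, 15625 → 78125.
R: 3, 9, 27, 81, 243, 729 → 2187 (×3 each step).
So the next tuple is [m=2, n=north, k=78125, r=2187].

[m=2, n=north, k=78125, r=2187]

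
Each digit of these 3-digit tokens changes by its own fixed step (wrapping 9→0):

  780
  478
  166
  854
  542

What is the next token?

First digit: 7, 4, 1, 8, 5 → 2 (−3 each step, mod 10).
For the second digit, −1 each step, mod 10: 8, 7, 6, 5, 4 → 3.
Third digit: −2 each step, mod 10, so 0, 8, 6, 4, 2 → 0.
So the next token is 230.

230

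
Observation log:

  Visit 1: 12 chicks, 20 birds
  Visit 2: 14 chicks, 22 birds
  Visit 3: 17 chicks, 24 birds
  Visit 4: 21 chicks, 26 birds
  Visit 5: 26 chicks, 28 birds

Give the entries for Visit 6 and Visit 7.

32 chicks, 30 birds; 39 chicks, 32 birds

Chicks: 12, 14, 17, 21, 26 → 32 → 39 (differences are 2, 3, 4, … (increasing by 1 each time)).
Birds: +2 each step, so 20, 22, 24, 26, 28 → 30 → 32.
So the next two lines are 32 chicks, 30 birds and 39 chicks, 32 birds.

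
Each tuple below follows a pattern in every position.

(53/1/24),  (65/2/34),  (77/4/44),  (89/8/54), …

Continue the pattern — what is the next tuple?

(101/16/64)

First part: +12 each step, so 53, 65, 77, 89 → 101.
Second part — ×2 each step: 1, 2, 4, 8 → 16.
Third part goes 24, 34, 44, 54 → 64 (+10 each step).
So the next tuple is (101/16/64).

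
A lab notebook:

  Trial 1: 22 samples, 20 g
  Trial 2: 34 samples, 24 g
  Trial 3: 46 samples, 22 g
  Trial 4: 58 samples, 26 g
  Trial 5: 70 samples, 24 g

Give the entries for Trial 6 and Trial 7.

Samples: +12 each step, so 22, 34, 46, 58, 70 → 82 → 94.
G: alternating steps +4, −2, +4, −2, …, so 20, 24, 22, 26, 24 → 28 → 26.
Putting the parts together: 82 samples, 28 g and then 94 samples, 26 g.

82 samples, 28 g; 94 samples, 26 g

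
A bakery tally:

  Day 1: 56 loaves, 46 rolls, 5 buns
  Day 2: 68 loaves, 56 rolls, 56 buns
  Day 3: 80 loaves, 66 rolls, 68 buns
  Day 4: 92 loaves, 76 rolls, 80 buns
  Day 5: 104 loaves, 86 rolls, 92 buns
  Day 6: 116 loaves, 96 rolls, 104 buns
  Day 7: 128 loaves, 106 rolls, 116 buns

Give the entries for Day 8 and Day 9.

Loaves: +12 each step, so 56, 68, 80, 92, 104, 116, 128 → 140 → 152.
For the rolls, +10 each step: 46, 56, 66, 76, 86, 96, 106 → 116 → 126.
Buns: always the previous value of the loaves, so 5, 56, 68, 80, 92, 104, 116 → 128 → 140.
Putting the parts together: 140 loaves, 116 rolls, 128 buns and then 152 loaves, 126 rolls, 140 buns.

140 loaves, 116 rolls, 128 buns; 152 loaves, 126 rolls, 140 buns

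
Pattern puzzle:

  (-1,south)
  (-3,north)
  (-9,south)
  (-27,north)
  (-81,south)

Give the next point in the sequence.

First entry: ×3 each step; -1, -3, -9, -27, -81 → -243.
Direction: south, north, south, north, south → north (alternates south ↔ north).
So the next point is (-243,north).

(-243,north)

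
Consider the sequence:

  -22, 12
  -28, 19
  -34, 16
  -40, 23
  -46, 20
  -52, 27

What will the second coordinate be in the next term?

24

For the first coordinate, −6 each step: -22, -28, -34, -40, -46, -52 → -58.
Second coordinate goes 12, 19, 16, 23, 20, 27 → 24 (alternating steps +7, −3, +7, −3, …).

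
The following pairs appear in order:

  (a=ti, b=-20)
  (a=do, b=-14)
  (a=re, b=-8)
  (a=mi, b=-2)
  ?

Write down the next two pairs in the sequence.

(a=fa, b=4), (a=sol, b=10)

For the a, runs through the solfège scale do→ti: ti, do, re, mi → fa → sol.
B goes -20, -14, -8, -2 → 4 → 10 (+6 each step).
Putting the parts together: (a=fa, b=4) and then (a=sol, b=10).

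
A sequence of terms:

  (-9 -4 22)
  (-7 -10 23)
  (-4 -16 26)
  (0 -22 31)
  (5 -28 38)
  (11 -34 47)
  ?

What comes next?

First component goes -9, -7, -4, 0, 5, 11 → 18 (differences are 2, 3, 4, … (increasing by 1 each time)).
Second component — −6 each step: -4, -10, -16, -22, -28, -34 → -40.
Third component — differences are 1, 3, 5, … (increasing by 2 each time): 22, 23, 26, 31, 38, 47 → 58.
Combining the parts gives (18 -40 58).

(18 -40 58)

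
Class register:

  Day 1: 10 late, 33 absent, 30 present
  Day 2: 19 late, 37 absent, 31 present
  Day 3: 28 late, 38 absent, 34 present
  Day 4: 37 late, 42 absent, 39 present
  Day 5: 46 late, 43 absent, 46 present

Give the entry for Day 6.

55 late, 47 absent, 55 present

Late — +9 each step: 10, 19, 28, 37, 46 → 55.
For the absent, alternating steps +4, +1, +4, +1, …: 33, 37, 38, 42, 43 → 47.
Present — differences are 1, 3, 5, … (increasing by 2 each time): 30, 31, 34, 39, 46 → 55.
Putting it together: 55 late, 47 absent, 55 present.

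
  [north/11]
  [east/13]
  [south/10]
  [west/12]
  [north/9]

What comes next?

Direction goes north, east, south, west, north → east (repeats north → east → south → west).
Second component goes 11, 13, 10, 12, 9 → 11 (alternating steps +2, −3, +2, −3, …).
So the next term is [east/11].

[east/11]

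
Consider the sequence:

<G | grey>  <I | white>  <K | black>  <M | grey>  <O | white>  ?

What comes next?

<Q | black>

For the letter, letters move forward 2 places in the alphabet: G, I, K, M, O → Q.
Shade: repeats grey → white → black, so grey, white, black, grey, white → black.
Putting it together: <Q | black>.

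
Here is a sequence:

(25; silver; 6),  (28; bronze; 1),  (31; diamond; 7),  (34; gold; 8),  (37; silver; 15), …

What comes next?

(40; bronze; 23)

First coordinate: 25, 28, 31, 34, 37 → 40 (+3 each step).
For the rank, repeats silver → bronze → diamond → gold: silver, bronze, diamond, gold, silver → bronze.
Third coordinate: 6, 1, 7, 8, 15 → 23 (each term is the sum of the two before it).
So the next element is (40; bronze; 23).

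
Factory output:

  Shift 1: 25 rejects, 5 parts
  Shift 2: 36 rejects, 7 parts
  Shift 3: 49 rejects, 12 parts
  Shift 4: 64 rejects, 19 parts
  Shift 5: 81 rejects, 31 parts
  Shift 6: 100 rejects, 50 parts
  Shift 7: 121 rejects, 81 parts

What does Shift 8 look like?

For the rejects, perfect squares: 5², 6², 7², …: 25, 36, 49, 64, 81, 100, 121 → 144.
Parts: each term is the sum of the two before it, so 5, 7, 12, 19, 31, 50, 81 → 131.
Combining the parts gives 144 rejects, 131 parts.

144 rejects, 131 parts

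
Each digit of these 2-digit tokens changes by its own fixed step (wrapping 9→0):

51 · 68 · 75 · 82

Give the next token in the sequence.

First digit: +1 each step, mod 10; 5, 6, 7, 8 → 9.
Second digit: −3 each step, mod 10, so 1, 8, 5, 2 → 9.
Combining the parts gives 99.

99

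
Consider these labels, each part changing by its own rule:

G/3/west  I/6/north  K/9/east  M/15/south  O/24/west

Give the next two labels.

Q/39/north then S/63/east

Letter goes G, I, K, M, O → Q → S (letters move forward 2 places in the alphabet).
Second component: each term is the sum of the two before it, so 3, 6, 9, 15, 24 → 39 → 63.
Direction goes west, north, east, south, west → north → east (repeats west → north → east → south).
So the next two labels are Q/39/north and S/63/east.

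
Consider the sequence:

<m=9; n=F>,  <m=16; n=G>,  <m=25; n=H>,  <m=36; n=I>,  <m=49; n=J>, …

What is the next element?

M: perfect squares: 3², 4², 5², …, so 9, 16, 25, 36, 49 → 64.
N — letters move forward 1 place in the alphabet: F, G, H, I, J → K.
So the next element is <m=64; n=K>.

<m=64; n=K>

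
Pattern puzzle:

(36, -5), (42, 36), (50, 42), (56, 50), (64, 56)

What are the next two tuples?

(70, 64), (78, 70)

First part: alternating steps +6, +8, +6, +8, …; 36, 42, 50, 56, 64 → 70 → 78.
Second part goes -5, 36, 42, 50, 56 → 64 → 70 (always the previous value of the first part).
Putting the parts together: (70, 64) and then (78, 70).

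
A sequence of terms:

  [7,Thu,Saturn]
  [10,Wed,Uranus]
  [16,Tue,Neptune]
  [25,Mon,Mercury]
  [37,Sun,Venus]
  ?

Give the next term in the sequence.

[52,Sat,Earth]

First coordinate: differences are 3, 6, 9, … (increasing by 3 each time); 7, 10, 16, 25, 37 → 52.
Day goes Thu, Wed, Tue, Mon, Sun → Sat (runs backward through the weekdays Mon→Sun).
Planet: Saturn, Uranus, Neptune, Mercury, Venus → Earth (runs through the planets Mercury→Neptune).
So the next term is [52,Sat,Earth].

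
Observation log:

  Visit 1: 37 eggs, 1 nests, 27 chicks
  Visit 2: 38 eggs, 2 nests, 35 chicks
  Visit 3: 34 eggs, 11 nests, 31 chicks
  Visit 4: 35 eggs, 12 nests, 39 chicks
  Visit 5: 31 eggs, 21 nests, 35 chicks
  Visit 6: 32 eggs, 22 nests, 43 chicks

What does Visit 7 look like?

Eggs: alternating steps +1, −4, +1, −4, …, so 37, 38, 34, 35, 31, 32 → 28.
Nests — alternating steps +1, +9, +1, +9, …: 1, 2, 11, 12, 21, 22 → 31.
Chicks — alternating steps +8, −4, +8, −4, …: 27, 35, 31, 39, 35, 43 → 39.
Putting it together: 28 eggs, 31 nests, 39 chicks.

28 eggs, 31 nests, 39 chicks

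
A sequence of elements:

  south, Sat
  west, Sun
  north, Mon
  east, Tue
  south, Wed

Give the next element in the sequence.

west, Thu

Direction goes south, west, north, east, south → west (repeats south → west → north → east).
Day goes Sat, Sun, Mon, Tue, Wed → Thu (runs through the weekdays Mon→Sun).
So the next element is west, Thu.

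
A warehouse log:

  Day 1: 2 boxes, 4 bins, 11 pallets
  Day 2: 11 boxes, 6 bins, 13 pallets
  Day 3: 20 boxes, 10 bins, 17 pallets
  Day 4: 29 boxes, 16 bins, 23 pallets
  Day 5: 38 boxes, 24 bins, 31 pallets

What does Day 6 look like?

47 boxes, 34 bins, 41 pallets

Boxes — +9 each step: 2, 11, 20, 29, 38 → 47.
For the bins, differences are 2, 4, 6, … (increasing by 2 each time): 4, 6, 10, 16, 24 → 34.
Pallets — always 7 more than the bins: 11, 13, 17, 23, 31 → 41.
Putting it together: 47 boxes, 34 bins, 41 pallets.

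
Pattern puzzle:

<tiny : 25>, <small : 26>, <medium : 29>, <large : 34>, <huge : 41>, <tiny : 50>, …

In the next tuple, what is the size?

Size: repeats tiny → small → medium → large → huge, so tiny, small, medium, large, huge, tiny → small.

small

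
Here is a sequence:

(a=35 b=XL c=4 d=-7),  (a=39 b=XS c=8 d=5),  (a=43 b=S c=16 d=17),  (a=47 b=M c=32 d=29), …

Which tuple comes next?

(a=51 b=L c=64 d=41)

For the a, +4 each step: 35, 39, 43, 47 → 51.
For the b, runs through clothing sizes XS→XL: XL, XS, S, M → L.
C: ×2 each step, so 4, 8, 16, 32 → 64.
For the d, +12 each step: -7, 5, 17, 29 → 41.
Putting it together: (a=51 b=L c=64 d=41).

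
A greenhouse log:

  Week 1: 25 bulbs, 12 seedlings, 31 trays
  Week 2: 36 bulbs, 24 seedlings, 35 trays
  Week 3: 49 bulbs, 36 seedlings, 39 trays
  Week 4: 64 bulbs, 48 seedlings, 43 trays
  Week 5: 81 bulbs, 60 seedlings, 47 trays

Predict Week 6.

100 bulbs, 72 seedlings, 51 trays

For the bulbs, perfect squares: 5², 6², 7², …: 25, 36, 49, 64, 81 → 100.
Seedlings: 12, 24, 36, 48, 60 → 72 (+12 each step).
Trays: 31, 35, 39, 43, 47 → 51 (+4 each step).
Combining the parts gives 100 bulbs, 72 seedlings, 51 trays.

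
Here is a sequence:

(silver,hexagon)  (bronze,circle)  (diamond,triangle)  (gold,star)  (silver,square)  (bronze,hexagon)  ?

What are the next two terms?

(diamond,circle), (gold,triangle)

Rank: repeats silver → bronze → diamond → gold; silver, bronze, diamond, gold, silver, bronze → diamond → gold.
Shape: repeats hexagon → circle → triangle → star → square, so hexagon, circle, triangle, star, square, hexagon → circle → triangle.
So the next two terms are (diamond,circle) and (gold,triangle).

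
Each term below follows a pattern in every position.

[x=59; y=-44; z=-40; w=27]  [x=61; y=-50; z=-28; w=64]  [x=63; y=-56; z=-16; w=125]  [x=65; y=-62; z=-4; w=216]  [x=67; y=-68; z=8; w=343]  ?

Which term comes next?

[x=69; y=-74; z=20; w=512]

X — +2 each step: 59, 61, 63, 65, 67 → 69.
For the y, −6 each step: -44, -50, -56, -62, -68 → -74.
Z goes -40, -28, -16, -4, 8 → 20 (+12 each step).
W: perfect cubes: 3³, 4³, 5³, …, so 27, 64, 125, 216, 343 → 512.
Combining the parts gives [x=69; y=-74; z=20; w=512].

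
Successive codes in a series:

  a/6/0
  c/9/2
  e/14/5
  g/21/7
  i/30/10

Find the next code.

Letter goes a, c, e, g, i → k (letters move forward 2 places in the alphabet).
Second component: differences are 3, 5, 7, … (increasing by 2 each time); 6, 9, 14, 21, 30 → 41.
Third component — alternating steps +2, +3, +2, +3, …: 0, 2, 5, 7, 10 → 12.
Combining the parts gives k/41/12.

k/41/12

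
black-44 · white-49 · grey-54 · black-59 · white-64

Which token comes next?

Shade goes black, white, grey, black, white → grey (repeats black → white → grey).
Second component: +5 each step, so 44, 49, 54, 59, 64 → 69.
Putting it together: grey-69.

grey-69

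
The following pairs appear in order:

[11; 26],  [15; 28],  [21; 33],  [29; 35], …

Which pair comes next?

First part: 11, 15, 21, 29 → 39 (differences are 4, 6, 8, … (increasing by 2 each time)).
Second part: 26, 28, 33, 35 → 40 (alternating steps +2, +5, +2, +5, …).
So the next pair is [39; 40].

[39; 40]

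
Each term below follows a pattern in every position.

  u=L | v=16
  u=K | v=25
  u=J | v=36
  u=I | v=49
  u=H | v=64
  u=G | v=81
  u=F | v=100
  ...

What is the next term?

u=E | v=121

U: L, K, J, I, H, G, F → E (letters move back 1 place in the alphabet).
For the v, perfect squares: 4², 5², 6², …: 16, 25, 36, 49, 64, 81, 100 → 121.
So the next term is u=E | v=121.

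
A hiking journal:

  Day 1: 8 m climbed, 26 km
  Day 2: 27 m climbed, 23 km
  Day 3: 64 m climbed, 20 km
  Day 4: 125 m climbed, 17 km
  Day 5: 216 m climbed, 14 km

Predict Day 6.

343 m climbed, 11 km

M climbed: perfect cubes: 2³, 3³, 4³, …; 8, 27, 64, 125, 216 → 343.
Km — −3 each step: 26, 23, 20, 17, 14 → 11.
So the next record is 343 m climbed, 11 km.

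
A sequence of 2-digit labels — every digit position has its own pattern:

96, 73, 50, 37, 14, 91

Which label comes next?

78

First digit: −2 each step, mod 10, so 9, 7, 5, 3, 1, 9 → 7.
Second digit: 6, 3, 0, 7, 4, 1 → 8 (−3 each step, mod 10).
Putting it together: 78.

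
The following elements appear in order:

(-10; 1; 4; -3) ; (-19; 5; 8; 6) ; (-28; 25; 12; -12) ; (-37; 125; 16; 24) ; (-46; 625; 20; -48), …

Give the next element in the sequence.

First value goes -10, -19, -28, -37, -46 → -55 (−9 each step).
Second value: ×5 each step; 1, 5, 25, 125, 625 → 3125.
Third value: +4 each step, so 4, 8, 12, 16, 20 → 24.
Fourth value goes -3, 6, -12, 24, -48 → 96 (×(-2) each step).
So the next element is (-55; 3125; 24; 96).

(-55; 3125; 24; 96)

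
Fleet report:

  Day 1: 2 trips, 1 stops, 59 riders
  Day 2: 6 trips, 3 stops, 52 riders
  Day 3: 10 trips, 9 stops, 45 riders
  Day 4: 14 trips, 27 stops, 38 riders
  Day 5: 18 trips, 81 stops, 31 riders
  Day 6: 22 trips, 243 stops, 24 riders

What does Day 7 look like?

Trips: +4 each step; 2, 6, 10, 14, 18, 22 → 26.
Stops: ×3 each step; 1, 3, 9, 27, 81, 243 → 729.
Riders goes 59, 52, 45, 38, 31, 24 → 17 (−7 each step).
Combining the parts gives 26 trips, 729 stops, 17 riders.

26 trips, 729 stops, 17 riders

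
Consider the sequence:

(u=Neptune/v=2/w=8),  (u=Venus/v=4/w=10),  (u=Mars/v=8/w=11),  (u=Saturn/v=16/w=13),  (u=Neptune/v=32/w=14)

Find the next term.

(u=Venus/v=64/w=16)

U: Neptune, Venus, Mars, Saturn, Neptune → Venus (repeats Neptune → Venus → Mars → Saturn).
For the v, ×2 each step: 2, 4, 8, 16, 32 → 64.
W: alternating steps +2, +1, +2, +1, …, so 8, 10, 11, 13, 14 → 16.
Putting it together: (u=Venus/v=64/w=16).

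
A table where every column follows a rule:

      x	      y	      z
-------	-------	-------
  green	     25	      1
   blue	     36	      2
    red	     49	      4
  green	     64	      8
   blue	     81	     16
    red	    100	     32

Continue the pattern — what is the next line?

green  121  64

Column x: green, blue, red, green, blue, red → green (repeats green → blue → red).
Column y: perfect squares: 5², 6², 7², …, so 25, 36, 49, 64, 81, 100 → 121.
Column z: ×2 each step, so 1, 2, 4, 8, 16, 32 → 64.
Putting it together: green  121  64.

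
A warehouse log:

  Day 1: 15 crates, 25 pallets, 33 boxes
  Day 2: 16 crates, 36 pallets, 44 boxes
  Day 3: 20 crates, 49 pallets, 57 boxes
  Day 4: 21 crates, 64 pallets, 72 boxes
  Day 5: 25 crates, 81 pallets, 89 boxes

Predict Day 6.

26 crates, 100 pallets, 108 boxes

Crates: alternating steps +1, +4, +1, +4, …, so 15, 16, 20, 21, 25 → 26.
Pallets: perfect squares: 5², 6², 7², …; 25, 36, 49, 64, 81 → 100.
Boxes goes 33, 44, 57, 72, 89 → 108 (always 8 more than the pallets).
Combining the parts gives 26 crates, 100 pallets, 108 boxes.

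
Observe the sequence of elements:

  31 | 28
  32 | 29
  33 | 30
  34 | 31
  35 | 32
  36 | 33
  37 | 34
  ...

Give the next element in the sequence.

First slot goes 31, 32, 33, 34, 35, 36, 37 → 38 (+1 each step).
Second slot goes 28, 29, 30, 31, 32, 33, 34 → 35 (always 3 less than the first slot).
Combining the parts gives 38 | 35.

38 | 35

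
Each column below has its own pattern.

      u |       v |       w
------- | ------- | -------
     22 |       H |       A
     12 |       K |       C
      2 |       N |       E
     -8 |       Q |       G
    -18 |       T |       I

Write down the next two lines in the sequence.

Column u goes 22, 12, 2, -8, -18 → -28 → -38 (−10 each step).
Column v goes H, K, N, Q, T → W → Z (letters move forward 3 places in the alphabet).
Column w — letters move forward 2 places in the alphabet: A, C, E, G, I → K → M.
Putting the parts together: -28  W  K and then -38  Z  M.

-28  W  K; -38  Z  M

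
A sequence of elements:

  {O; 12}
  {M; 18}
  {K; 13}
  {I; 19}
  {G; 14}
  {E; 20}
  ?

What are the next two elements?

Letter goes O, M, K, I, G, E → C → A (letters move back 2 places in the alphabet).
Second slot: alternating steps +6, −5, +6, −5, …; 12, 18, 13, 19, 14, 20 → 15 → 21.
So the next two elements are {C; 15} and {A; 21}.

{C; 15}, {A; 21}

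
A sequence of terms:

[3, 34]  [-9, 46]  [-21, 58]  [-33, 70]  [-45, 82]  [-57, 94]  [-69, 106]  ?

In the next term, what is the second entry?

First entry: −12 each step, so 3, -9, -21, -33, -45, -57, -69 → -81.
Second entry: together with the first entry always sums to 37, so 34, 46, 58, 70, 82, 94, 106 → 118.

118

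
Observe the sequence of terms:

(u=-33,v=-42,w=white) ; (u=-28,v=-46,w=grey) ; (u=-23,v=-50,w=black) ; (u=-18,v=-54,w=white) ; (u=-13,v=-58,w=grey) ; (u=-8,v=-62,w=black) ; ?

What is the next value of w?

white

For the w, repeats white → grey → black: white, grey, black, white, grey, black → white.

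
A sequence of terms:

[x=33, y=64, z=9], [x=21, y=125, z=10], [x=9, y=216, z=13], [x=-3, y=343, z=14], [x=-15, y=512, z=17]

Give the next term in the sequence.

[x=-27, y=729, z=18]

X goes 33, 21, 9, -3, -15 → -27 (−12 each step).
For the y, perfect cubes: 4³, 5³, 6³, …: 64, 125, 216, 343, 512 → 729.
Z: alternating steps +1, +3, +1, +3, …, so 9, 10, 13, 14, 17 → 18.
Putting it together: [x=-27, y=729, z=18].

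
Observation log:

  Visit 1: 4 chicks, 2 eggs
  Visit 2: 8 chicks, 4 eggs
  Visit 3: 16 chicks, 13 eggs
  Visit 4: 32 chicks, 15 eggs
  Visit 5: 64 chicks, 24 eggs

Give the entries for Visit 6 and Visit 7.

128 chicks, 26 eggs; 256 chicks, 35 eggs

Chicks — ×2 each step: 4, 8, 16, 32, 64 → 128 → 256.
For the eggs, alternating steps +2, +9, +2, +9, …: 2, 4, 13, 15, 24 → 26 → 35.
So the next two rows are 128 chicks, 26 eggs and 256 chicks, 35 eggs.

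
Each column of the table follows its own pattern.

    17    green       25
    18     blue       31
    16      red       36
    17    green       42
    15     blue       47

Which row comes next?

First component: alternating steps +1, −2, +1, −2, …; 17, 18, 16, 17, 15 → 16.
Colour goes green, blue, red, green, blue → red (repeats green → blue → red).
Third component: alternating steps +6, +5, +6, +5, …; 25, 31, 36, 42, 47 → 53.
So the next row is 16  red  53.

16  red  53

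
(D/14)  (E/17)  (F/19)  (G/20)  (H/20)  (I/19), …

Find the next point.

Letter goes D, E, F, G, H, I → J (letters move forward 1 place in the alphabet).
For the second entry, differences are 3, 2, 1, … (decreasing by 1 each time): 14, 17, 19, 20, 20, 19 → 17.
Combining the parts gives (J/17).

(J/17)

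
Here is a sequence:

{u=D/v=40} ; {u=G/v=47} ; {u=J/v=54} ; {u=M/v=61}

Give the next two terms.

For the u, letters move forward 3 places in the alphabet: D, G, J, M → P → S.
V: +7 each step; 40, 47, 54, 61 → 68 → 75.
Putting the parts together: {u=P/v=68} and then {u=S/v=75}.

{u=P/v=68}, {u=S/v=75}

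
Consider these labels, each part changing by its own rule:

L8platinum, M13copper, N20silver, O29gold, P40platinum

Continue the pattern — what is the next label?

Letter: letters move forward 1 place in the alphabet; L, M, N, O, P → Q.
For the second component, differences are 5, 7, 9, … (increasing by 2 each time): 8, 13, 20, 29, 40 → 53.
Metal — repeats platinum → copper → silver → gold: platinum, copper, silver, gold, platinum → copper.
Combining the parts gives Q53copper.

Q53copper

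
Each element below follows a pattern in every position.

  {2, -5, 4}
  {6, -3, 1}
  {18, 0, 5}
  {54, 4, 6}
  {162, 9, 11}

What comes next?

For the first entry, ×3 each step: 2, 6, 18, 54, 162 → 486.
For the second entry, differences are 2, 3, 4, … (increasing by 1 each time): -5, -3, 0, 4, 9 → 15.
Third entry: each term is the sum of the two before it, so 4, 1, 5, 6, 11 → 17.
Combining the parts gives {486, 15, 17}.

{486, 15, 17}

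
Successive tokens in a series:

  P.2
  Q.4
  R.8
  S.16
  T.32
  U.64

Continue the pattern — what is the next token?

Letter — letters move forward 1 place in the alphabet: P, Q, R, S, T, U → V.
Second component: ×2 each step; 2, 4, 8, 16, 32, 64 → 128.
Combining the parts gives V.128.

V.128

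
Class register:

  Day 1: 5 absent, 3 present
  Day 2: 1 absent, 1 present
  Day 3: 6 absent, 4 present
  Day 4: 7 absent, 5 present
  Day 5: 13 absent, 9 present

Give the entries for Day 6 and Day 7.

20 absent, 14 present; 33 absent, 23 present

Absent: each term is the sum of the two before it, so 5, 1, 6, 7, 13 → 20 → 33.
Present: each term is the sum of the two before it, so 3, 1, 4, 5, 9 → 14 → 23.
So the next two lines are 20 absent, 14 present and 33 absent, 23 present.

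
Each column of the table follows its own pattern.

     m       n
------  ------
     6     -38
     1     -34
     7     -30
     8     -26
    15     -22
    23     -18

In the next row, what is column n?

-14

Column n: +4 each step; -38, -34, -30, -26, -22, -18 → -14.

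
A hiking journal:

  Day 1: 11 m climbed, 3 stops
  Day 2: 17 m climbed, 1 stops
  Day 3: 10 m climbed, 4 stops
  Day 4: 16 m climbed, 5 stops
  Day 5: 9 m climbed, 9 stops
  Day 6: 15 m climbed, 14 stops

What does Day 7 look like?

M climbed: alternating steps +6, −7, +6, −7, …; 11, 17, 10, 16, 9, 15 → 8.
Stops goes 3, 1, 4, 5, 9, 14 → 23 (each term is the sum of the two before it).
So the next row is 8 m climbed, 23 stops.

8 m climbed, 23 stops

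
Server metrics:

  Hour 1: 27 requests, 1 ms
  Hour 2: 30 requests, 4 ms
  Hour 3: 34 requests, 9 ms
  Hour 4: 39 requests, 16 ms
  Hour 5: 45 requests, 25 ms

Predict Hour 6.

Requests — differences are 3, 4, 5, … (increasing by 1 each time): 27, 30, 34, 39, 45 → 52.
Ms: perfect squares: 1², 2², 3², …; 1, 4, 9, 16, 25 → 36.
So the next record is 52 requests, 36 ms.

52 requests, 36 ms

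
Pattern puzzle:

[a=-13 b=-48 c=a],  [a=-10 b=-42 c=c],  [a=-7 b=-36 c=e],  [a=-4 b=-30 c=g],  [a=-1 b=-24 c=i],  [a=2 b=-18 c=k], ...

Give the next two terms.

A goes -13, -10, -7, -4, -1, 2 → 5 → 8 (+3 each step).
B goes -48, -42, -36, -30, -24, -18 → -12 → -6 (+6 each step).
C — letters move forward 2 places in the alphabet: a, c, e, g, i, k → m → o.
So the next two terms are [a=5 b=-12 c=m] and [a=8 b=-6 c=o].

[a=5 b=-12 c=m], [a=8 b=-6 c=o]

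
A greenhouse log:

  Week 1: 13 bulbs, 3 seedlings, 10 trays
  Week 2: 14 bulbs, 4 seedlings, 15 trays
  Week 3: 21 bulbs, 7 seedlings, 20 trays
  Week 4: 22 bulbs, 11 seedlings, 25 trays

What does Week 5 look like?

Bulbs goes 13, 14, 21, 22 → 29 (alternating steps +1, +7, +1, +7, …).
Seedlings — each term is the sum of the two before it: 3, 4, 7, 11 → 18.
Trays: +5 each step, so 10, 15, 20, 25 → 30.
So the next record is 29 bulbs, 18 seedlings, 30 trays.

29 bulbs, 18 seedlings, 30 trays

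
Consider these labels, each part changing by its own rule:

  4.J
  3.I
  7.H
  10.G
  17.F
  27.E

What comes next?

44.D

First component — each term is the sum of the two before it: 4, 3, 7, 10, 17, 27 → 44.
Letter goes J, I, H, G, F, E → D (letters move back 1 place in the alphabet).
So the next label is 44.D.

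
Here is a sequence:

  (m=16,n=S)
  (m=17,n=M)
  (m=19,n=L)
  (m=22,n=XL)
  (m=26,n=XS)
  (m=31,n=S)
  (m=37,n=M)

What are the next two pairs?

(m=44,n=L), (m=52,n=XL)

M — differences are 1, 2, 3, … (increasing by 1 each time): 16, 17, 19, 22, 26, 31, 37 → 44 → 52.
For the n, repeats S → M → L → XL → XS: S, M, L, XL, XS, S, M → L → XL.
So the next two pairs are (m=44,n=L) and (m=52,n=XL).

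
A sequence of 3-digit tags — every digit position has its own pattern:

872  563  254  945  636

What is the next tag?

327

First digit: 8, 5, 2, 9, 6 → 3 (−3 each step, mod 10).
Second digit: −1 each step, mod 10, so 7, 6, 5, 4, 3 → 2.
Third digit — +1 each step, mod 10: 2, 3, 4, 5, 6 → 7.
So the next tag is 327.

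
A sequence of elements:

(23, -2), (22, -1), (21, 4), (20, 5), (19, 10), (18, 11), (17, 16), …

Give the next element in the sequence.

(16, 17)

First component: 23, 22, 21, 20, 19, 18, 17 → 16 (−1 each step).
Second component — alternating steps +1, +5, +1, +5, …: -2, -1, 4, 5, 10, 11, 16 → 17.
Combining the parts gives (16, 17).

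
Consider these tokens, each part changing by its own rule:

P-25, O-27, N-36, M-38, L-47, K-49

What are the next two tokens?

Letter goes P, O, N, M, L, K → J → I (letters move back 1 place in the alphabet).
Second component: alternating steps +2, +9, +2, +9, …; 25, 27, 36, 38, 47, 49 → 58 → 60.
Putting the parts together: J-58 and then I-60.

J-58 then I-60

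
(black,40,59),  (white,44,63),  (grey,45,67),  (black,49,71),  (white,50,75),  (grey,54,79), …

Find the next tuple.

Shade: black, white, grey, black, white, grey → black (repeats black → white → grey).
Second coordinate: alternating steps +4, +1, +4, +1, …; 40, 44, 45, 49, 50, 54 → 55.
Third coordinate: 59, 63, 67, 71, 75, 79 → 83 (+4 each step).
Combining the parts gives (black,55,83).

(black,55,83)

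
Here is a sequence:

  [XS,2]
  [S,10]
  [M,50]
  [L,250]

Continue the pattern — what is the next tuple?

Size: runs through clothing sizes XS→XL; XS, S, M, L → XL.
Second coordinate: ×5 each step, so 2, 10, 50, 250 → 1250.
So the next tuple is [XL,1250].

[XL,1250]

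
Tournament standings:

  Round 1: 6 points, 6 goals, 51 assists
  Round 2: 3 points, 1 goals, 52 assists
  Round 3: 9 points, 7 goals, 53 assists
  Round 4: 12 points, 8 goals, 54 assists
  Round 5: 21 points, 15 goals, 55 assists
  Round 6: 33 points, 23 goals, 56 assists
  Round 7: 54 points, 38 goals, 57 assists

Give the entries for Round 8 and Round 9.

Points: each term is the sum of the two before it, so 6, 3, 9, 12, 21, 33, 54 → 87 → 141.
For the goals, each term is the sum of the two before it: 6, 1, 7, 8, 15, 23, 38 → 61 → 99.
Assists: 51, 52, 53, 54, 55, 56, 57 → 58 → 59 (+1 each step).
Putting the parts together: 87 points, 61 goals, 58 assists and then 141 points, 99 goals, 59 assists.

87 points, 61 goals, 58 assists; 141 points, 99 goals, 59 assists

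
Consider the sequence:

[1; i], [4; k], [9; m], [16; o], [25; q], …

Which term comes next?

[36; s]

First value: perfect squares: 1², 2², 3², …; 1, 4, 9, 16, 25 → 36.
Letter: i, k, m, o, q → s (letters move forward 2 places in the alphabet).
Putting it together: [36; s].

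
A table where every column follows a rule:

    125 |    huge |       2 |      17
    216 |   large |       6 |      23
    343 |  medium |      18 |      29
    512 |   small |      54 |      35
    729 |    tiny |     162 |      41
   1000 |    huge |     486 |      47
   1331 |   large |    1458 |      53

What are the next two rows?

1728  medium  4374  59; 2197  small  13122  65

First component: 125, 216, 343, 512, 729, 1000, 1331 → 1728 → 2197 (perfect cubes: 5³, 6³, 7³, …).
Size — repeats huge → large → medium → small → tiny: huge, large, medium, small, tiny, huge, large → medium → small.
Third component goes 2, 6, 18, 54, 162, 486, 1458 → 4374 → 13122 (×3 each step).
Fourth component: 17, 23, 29, 35, 41, 47, 53 → 59 → 65 (+6 each step).
So the next two rows are 1728  medium  4374  59 and 2197  small  13122  65.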